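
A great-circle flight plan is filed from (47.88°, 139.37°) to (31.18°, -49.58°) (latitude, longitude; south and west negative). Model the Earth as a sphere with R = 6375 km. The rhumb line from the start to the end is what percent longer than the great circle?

31.2%

Great circle: σ = 1.7546 rad → d_gc = Rσ = 11185.7 km
Rhumb: Δφ = -0.2915, Δλ = +2.9854, Δψ = -0.3811, q = Δφ/Δψ = 0.7648 → d_rh = R√(Δφ²+q²Δλ²) = 14673.6 km
Excess = (14673.6 − 11185.7) / 11185.7 = 3487.9 / 11185.7 = 31.18% ≈ 31.2%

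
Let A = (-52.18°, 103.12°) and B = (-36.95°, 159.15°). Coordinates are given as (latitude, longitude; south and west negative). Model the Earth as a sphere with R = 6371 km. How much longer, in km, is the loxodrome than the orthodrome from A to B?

97 km

Great circle: cos σ = sin φ₁ sin φ₂ + cos φ₁ cos φ₂ cos Δλ,  σ = 0.7248 rad → d_gc = 4617.5 km
Rhumb line: Δψ = +0.3764, q = Δφ/Δψ = 0.7062, d_rh = R√(Δφ²+q²Δλ²) = 4714.7 km
Excess = 4714.7 − 4617.5 = 97.2 ≈ 97 km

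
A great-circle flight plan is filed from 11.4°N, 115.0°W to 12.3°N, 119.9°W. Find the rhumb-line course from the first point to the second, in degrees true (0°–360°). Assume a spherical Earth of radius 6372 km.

280.6°

Meridional parts: M(φ₁)=+0.2003, M(φ₂)=+0.2163 → ΔM = +0.0161;  Δλ = -0.0855 rad
tan C = Δλ / ΔM = -5.3284 → C = 280.63°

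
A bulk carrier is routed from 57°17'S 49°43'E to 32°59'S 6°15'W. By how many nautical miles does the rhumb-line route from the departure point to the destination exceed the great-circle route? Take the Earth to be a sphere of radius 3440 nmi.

58 nmi

Great circle: cos σ = sin φ₁ sin φ₂ + cos φ₁ cos φ₂ cos Δλ,  σ = 0.7788 rad → d_gc = 2679.0 nmi
Rhumb line: Δψ = +0.6154, q = Δφ/Δψ = 0.6892, d_rh = R√(Δφ²+q²Δλ²) = 2737.0 nmi
Excess = 2737.0 − 2679.0 = 58.0 ≈ 58 nmi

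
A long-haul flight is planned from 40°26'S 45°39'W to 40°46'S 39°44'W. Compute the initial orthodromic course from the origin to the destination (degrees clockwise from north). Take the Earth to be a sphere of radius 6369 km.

96.2°

θ = atan2( sin Δλ·cos φ₂ ,  cos φ₁ sin φ₂ − sin φ₁ cos φ₂ cos Δλ )
  = atan2(+0.0781, -0.0084) = 96.17°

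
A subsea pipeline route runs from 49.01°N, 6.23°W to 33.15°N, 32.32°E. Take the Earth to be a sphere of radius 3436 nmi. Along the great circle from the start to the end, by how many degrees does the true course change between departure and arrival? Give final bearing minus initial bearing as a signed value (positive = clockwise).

+26.1°

Initial bearing θ₁ = atan2(sin Δλ cos φ₂, cos φ₁ sin φ₂ − sin φ₁ cos φ₂ cos Δλ) = 104.56°
Final bearing θ₂ = (initial bearing from the destination back to the start) + 180° = 130.69°
Δθ = θ₂ − θ₁ = +26.1°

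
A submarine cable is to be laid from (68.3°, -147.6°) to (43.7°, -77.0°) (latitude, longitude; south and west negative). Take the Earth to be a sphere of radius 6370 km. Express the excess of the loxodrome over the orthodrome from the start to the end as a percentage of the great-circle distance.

Great circle: σ = 0.7514 rad → d_gc = Rσ = 4786.6 km
Rhumb: Δφ = -0.4294, Δλ = +1.2322, Δψ = -0.8024, q = Δφ/Δψ = 0.5351 → d_rh = R√(Δφ²+q²Δλ²) = 5012.1 km
Excess = (5012.1 − 4786.6) / 4786.6 = 225.5 / 4786.6 = 4.71% ≈ 4.7%

4.7%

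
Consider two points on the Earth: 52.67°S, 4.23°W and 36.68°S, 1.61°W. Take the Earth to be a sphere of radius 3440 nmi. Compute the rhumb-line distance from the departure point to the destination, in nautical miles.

Rhumb course C = atan2(Δλ, Δψ) with Δψ = ln[tan(π/4+φ₂/2)/tan(π/4+φ₁/2)] = +0.3963, Δλ = +0.0457 → C = 6.58°
d = R·|Δφ| / |cos C| = 3440·0.27908 / 0.99341 = 966 nmi

966 nmi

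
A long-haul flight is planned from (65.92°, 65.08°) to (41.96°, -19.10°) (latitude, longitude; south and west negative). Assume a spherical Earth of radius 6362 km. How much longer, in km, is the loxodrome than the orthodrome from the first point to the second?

Great circle: cos σ = sin φ₁ sin φ₂ + cos φ₁ cos φ₂ cos Δλ,  σ = 0.8747 rad → d_gc = 5565.1 km
Rhumb line: Δψ = -0.7369, q = Δφ/Δψ = 0.5675, d_rh = R√(Δφ²+q²Δλ²) = 5934.2 km
Excess = 5934.2 − 5565.1 = 369.1 ≈ 369 km

369 km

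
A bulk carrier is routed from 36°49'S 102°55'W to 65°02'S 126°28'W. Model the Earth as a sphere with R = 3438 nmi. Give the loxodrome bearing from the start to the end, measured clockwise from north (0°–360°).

206.7°

Δψ = ln[tan(π/4+φ₂/2)/tan(π/4+φ₁/2)] = -0.8158
Δλ = -0.4110 rad (taken the short way round)
course = atan2(Δλ, Δψ) = 206.74°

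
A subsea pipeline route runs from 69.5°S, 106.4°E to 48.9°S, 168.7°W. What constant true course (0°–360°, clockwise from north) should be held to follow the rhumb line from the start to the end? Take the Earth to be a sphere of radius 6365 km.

Meridional parts: M(φ₁)=-1.7102, M(φ₂)=-0.9812 → ΔM = +0.7291;  Δλ = +1.4818 rad
tan C = Δλ / ΔM = +2.0325 → C = 63.80°

63.8°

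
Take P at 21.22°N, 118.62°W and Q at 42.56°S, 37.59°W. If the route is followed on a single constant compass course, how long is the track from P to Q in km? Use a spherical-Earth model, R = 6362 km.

Rhumb course C = atan2(Δλ, Δψ) with Δψ = ln[tan(π/4+φ₂/2)/tan(π/4+φ₁/2)] = -1.2015, Δλ = +1.4142 → C = 130.35°
d = R·|Δφ| / |cos C| = 6362·1.11317 / 0.64746 = 10938 km

10938 km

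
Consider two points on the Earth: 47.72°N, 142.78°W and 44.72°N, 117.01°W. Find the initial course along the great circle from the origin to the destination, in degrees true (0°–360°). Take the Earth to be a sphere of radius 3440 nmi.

N = sin Δλ·cos φ₂ = +0.3089;  D = cos φ₁ sin φ₂ − sin φ₁ cos φ₂ cos Δλ = -0.0001
initial course = atan2(N, D) = 90.01°

90.0°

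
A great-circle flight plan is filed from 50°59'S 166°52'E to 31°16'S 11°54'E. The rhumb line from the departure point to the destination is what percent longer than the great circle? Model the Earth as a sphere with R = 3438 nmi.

Great circle: σ = 1.6552 rad → d_gc = Rσ = 5690.6 nmi
Rhumb: Δφ = +0.3441, Δλ = -2.7047, Δψ = +0.4627, q = Δφ/Δψ = 0.7438 → d_rh = R√(Δφ²+q²Δλ²) = 7016.7 nmi
Excess = (7016.7 − 5690.6) / 5690.6 = 1326.1 / 5690.6 = 23.30% ≈ 23.3%

23.3%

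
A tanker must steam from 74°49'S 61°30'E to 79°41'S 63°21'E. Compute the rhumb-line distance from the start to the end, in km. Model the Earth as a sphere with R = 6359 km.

542 km

Rhumb course C = atan2(Δλ, Δψ) with Δψ = ln[tan(π/4+φ₂/2)/tan(π/4+φ₁/2)] = -0.3896, Δλ = +0.0323 → C = 175.26°
d = R·|Δφ| / |cos C| = 6359·0.08494 / 0.99658 = 542 km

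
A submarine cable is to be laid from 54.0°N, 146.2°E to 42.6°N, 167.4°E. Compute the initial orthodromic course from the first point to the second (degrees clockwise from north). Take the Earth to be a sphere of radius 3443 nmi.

120.6°

N = sin Δλ·cos φ₂ = +0.2662;  D = cos φ₁ sin φ₂ − sin φ₁ cos φ₂ cos Δλ = -0.1574
initial course = atan2(N, D) = 120.59°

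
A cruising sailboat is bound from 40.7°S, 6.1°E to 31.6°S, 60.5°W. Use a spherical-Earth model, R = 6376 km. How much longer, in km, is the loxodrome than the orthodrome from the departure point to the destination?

Great circle: cos σ = sin φ₁ sin φ₂ + cos φ₁ cos φ₂ cos Δλ,  σ = 0.9296 rad → d_gc = 5927.3 km
Rhumb line: Δψ = +0.1971, q = Δφ/Δψ = 0.8057, d_rh = R√(Δφ²+q²Δλ²) = 6056.7 km
Excess = 6056.7 − 5927.3 = 129.4 ≈ 129 km

129 km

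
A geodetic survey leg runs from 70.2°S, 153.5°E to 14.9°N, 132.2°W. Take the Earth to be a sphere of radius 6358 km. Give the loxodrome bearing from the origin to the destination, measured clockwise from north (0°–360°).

32.8°

Δψ = ln[tan(π/4+φ₂/2)/tan(π/4+φ₁/2)] = +2.0087
Δλ = +1.2968 rad (taken the short way round)
course = atan2(Δλ, Δψ) = 32.85°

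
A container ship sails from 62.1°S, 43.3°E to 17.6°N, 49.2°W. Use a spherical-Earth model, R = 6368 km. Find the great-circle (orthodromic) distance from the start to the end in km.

11854 km

cos σ = sin φ₁ sin φ₂ + cos φ₁ cos φ₂ cos Δλ
      = sin(-62.10°)sin(17.60°) + cos(-62.10°)cos(17.60°)cos(-92.50°) = -0.2867
σ = 106.659° → d = Rσ = 6368·1.86156 = 11854 km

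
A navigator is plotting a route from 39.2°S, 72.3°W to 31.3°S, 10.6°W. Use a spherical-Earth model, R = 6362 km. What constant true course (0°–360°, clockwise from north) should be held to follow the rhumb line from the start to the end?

81.1°

Meridional parts: M(φ₁)=-0.7448, M(φ₂)=-0.5757 → ΔM = +0.1691;  Δλ = +1.0769 rad
tan C = Δλ / ΔM = +6.3680 → C = 81.08°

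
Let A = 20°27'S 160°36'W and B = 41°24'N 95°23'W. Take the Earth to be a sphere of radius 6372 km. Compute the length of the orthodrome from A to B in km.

cos σ = sin φ₁ sin φ₂ + cos φ₁ cos φ₂ cos Δλ
      = sin(-20.45°)sin(41.40°) + cos(-20.45°)cos(41.40°)cos(65.22°) = 0.0636
σ = 86.356° → d = Rσ = 6372·1.50719 = 9604 km

9604 km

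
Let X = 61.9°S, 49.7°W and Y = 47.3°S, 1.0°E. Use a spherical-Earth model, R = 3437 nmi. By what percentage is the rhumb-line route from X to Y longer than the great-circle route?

2.3%

Great circle: σ = 0.5537 rad → d_gc = Rσ = 1902.9 nmi
Rhumb: Δφ = +0.2548, Δλ = +0.8849, Δψ = +0.4459, q = Δφ/Δψ = 0.5714 → d_rh = R√(Δφ²+q²Δλ²) = 1946.1 nmi
Excess = (1946.1 − 1902.9) / 1902.9 = 43.2 / 1902.9 = 2.27% ≈ 2.3%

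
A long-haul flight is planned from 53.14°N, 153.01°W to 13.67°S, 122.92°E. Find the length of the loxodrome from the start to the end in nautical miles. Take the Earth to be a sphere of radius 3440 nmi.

Rhumb course C = atan2(Δλ, Δψ) with Δψ = ln[tan(π/4+φ₂/2)/tan(π/4+φ₁/2)] = -1.3398, Δλ = -1.4673 → C = 227.60°
d = R·|Δφ| / |cos C| = 3440·1.16605 / 0.67429 = 5949 nmi

5949 nmi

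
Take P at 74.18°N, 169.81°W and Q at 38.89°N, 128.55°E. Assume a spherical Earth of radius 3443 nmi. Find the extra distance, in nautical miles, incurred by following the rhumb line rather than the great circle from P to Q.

96 nmi

Great circle: cos σ = sin φ₁ sin φ₂ + cos φ₁ cos φ₂ cos Δλ,  σ = 0.7886 rad → d_gc = 2715.1 nmi
Rhumb line: Δψ = -1.2359, q = Δφ/Δψ = 0.4984, d_rh = R√(Δφ²+q²Δλ²) = 2811.5 nmi
Excess = 2811.5 − 2715.1 = 96.4 ≈ 96 nmi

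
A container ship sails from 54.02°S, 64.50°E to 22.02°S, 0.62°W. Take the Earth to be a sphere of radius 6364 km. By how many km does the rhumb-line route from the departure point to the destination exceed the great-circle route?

151 km

Great circle: cos σ = sin φ₁ sin φ₂ + cos φ₁ cos φ₂ cos Δλ,  σ = 1.0092 rad → d_gc = 6422.497 km
Rhumb line: Δψ = +0.7306, q = Δφ/Δψ = 0.7644, d_rh = R√(Δφ²+q²Δλ²) = 6573.001 km
Excess = 6573.001 − 6422.497 = 150.504 ≈ 151 km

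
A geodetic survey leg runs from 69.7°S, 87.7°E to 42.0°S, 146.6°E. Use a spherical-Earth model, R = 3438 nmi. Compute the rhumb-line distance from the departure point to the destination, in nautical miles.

Rhumb course C = atan2(Δλ, Δψ) with Δψ = ln[tan(π/4+φ₂/2)/tan(π/4+φ₁/2)] = +0.9110, Δλ = +1.0280 → C = 48.45°
d = R·|Δφ| / |cos C| = 3438·0.48346 / 0.66325 = 2506 nmi

2506 nmi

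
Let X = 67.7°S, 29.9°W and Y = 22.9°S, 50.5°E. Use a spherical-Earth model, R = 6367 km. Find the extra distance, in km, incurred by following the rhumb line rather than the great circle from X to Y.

358 km

Great circle: cos σ = sin φ₁ sin φ₂ + cos φ₁ cos φ₂ cos Δλ,  σ = 1.1392 rad → d_gc = 7253.3 km
Rhumb line: Δψ = +1.2133, q = Δφ/Δψ = 0.6445, d_rh = R√(Δφ²+q²Δλ²) = 7611.7 km
Excess = 7611.7 − 7253.3 = 358.4 ≈ 358 km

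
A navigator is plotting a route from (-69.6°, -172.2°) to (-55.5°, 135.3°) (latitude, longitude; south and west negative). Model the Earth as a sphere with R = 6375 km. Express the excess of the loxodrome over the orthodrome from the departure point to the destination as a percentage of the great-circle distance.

2.8%

Great circle: σ = 0.4677 rad → d_gc = Rσ = 2981.3 km
Rhumb: Δφ = +0.2461, Δλ = -0.9163, Δψ = +0.5457, q = Δφ/Δψ = 0.4510 → d_rh = R√(Δφ²+q²Δλ²) = 3066.2 km
Excess = (3066.2 − 2981.3) / 2981.3 = 84.9 / 2981.3 = 2.848% ≈ 2.8%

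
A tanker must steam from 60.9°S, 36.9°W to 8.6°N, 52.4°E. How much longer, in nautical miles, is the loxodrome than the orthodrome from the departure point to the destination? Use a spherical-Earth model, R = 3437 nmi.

184 nmi

Great circle: cos σ = sin φ₁ sin φ₂ + cos φ₁ cos φ₂ cos Δλ,  σ = 1.6959 rad → d_gc = 5828.83 nmi
Rhumb line: Δψ = +1.4995, q = Δφ/Δψ = 0.8090, d_rh = R√(Δφ²+q²Δλ²) = 6013.31 nmi
Excess = 6013.31 − 5828.83 = 184.48 ≈ 184 nmi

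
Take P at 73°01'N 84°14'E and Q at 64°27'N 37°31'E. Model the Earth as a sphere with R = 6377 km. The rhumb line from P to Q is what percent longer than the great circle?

2.5%

Great circle: σ = 0.3200 rad → d_gc = Rσ = 2040.6 km
Rhumb: Δφ = -0.1495, Δλ = -0.8154, Δψ = -0.4178, q = Δφ/Δψ = 0.3579 → d_rh = R√(Δφ²+q²Δλ²) = 2090.8 km
Excess = (2090.8 − 2040.6) / 2040.6 = 50.2 / 2040.6 = 2.46% ≈ 2.5%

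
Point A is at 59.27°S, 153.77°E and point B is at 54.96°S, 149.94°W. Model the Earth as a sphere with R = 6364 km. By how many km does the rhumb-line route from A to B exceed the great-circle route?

Great circle: cos σ = sin φ₁ sin φ₂ + cos φ₁ cos φ₂ cos Δλ,  σ = 0.5224 rad → d_gc = 3324.7 km
Rhumb line: Δψ = +0.1387, q = Δφ/Δψ = 0.5422, d_rh = R√(Δφ²+q²Δλ²) = 3423.7 km
Excess = 3423.7 − 3324.7 = 99.0 ≈ 99 km

99 km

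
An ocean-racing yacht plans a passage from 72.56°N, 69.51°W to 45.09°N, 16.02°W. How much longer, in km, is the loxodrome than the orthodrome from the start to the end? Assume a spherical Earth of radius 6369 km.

113 km

Great circle: cos σ = sin φ₁ sin φ₂ + cos φ₁ cos φ₂ cos Δλ,  σ = 0.6409 rad → d_gc = 4082.0 km
Rhumb line: Δψ = -0.9912, q = Δφ/Δψ = 0.4837, d_rh = R√(Δφ²+q²Δλ²) = 4194.7 km
Excess = 4194.7 − 4082.0 = 112.7 ≈ 113 km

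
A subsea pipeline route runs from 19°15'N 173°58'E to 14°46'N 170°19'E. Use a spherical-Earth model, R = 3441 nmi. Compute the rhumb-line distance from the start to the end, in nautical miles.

341 nmi

Rhumb course C = atan2(Δλ, Δψ) with Δψ = ln[tan(π/4+φ₂/2)/tan(π/4+φ₁/2)] = -0.0819, Δλ = -0.0637 → C = 217.89°
d = R·|Δφ| / |cos C| = 3441·0.07825 / 0.78916 = 341 nmi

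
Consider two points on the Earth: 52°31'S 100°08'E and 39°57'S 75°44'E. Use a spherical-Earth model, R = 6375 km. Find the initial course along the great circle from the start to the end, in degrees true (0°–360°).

N = sin Δλ·cos φ₂ = -0.3167;  D = cos φ₁ sin φ₂ − sin φ₁ cos φ₂ cos Δλ = +0.1632
initial course = atan2(N, D) = 297.27°

297.3°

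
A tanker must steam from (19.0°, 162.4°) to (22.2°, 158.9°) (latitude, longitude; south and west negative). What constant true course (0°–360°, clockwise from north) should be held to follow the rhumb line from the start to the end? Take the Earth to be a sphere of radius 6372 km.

314.3°

Meridional parts: M(φ₁)=+0.3379, M(φ₂)=+0.3975 → ΔM = +0.0597;  Δλ = -0.0611 rad
tan C = Δλ / ΔM = -1.0236 → C = 314.33°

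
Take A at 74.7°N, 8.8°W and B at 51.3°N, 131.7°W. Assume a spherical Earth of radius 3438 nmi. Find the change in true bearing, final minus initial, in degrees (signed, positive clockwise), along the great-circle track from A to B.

-118.2°

At departure: θ₁ = atan2(sin Δλ cos φ₂, cos φ₁ sin φ₂ − sin φ₁ cos φ₂ cos Δλ) = 315.46°
At arrival: θ₂ = atan2(sin Δλ cos φ₁, −cos φ₂ sin φ₁ + sin φ₂ cos φ₁ cos Δλ) = 197.22°
Δθ = θ₂ − θ₁ = -118.2°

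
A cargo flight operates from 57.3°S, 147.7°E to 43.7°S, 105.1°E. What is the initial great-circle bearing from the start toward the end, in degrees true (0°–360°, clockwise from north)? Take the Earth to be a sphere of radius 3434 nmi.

θ = atan2( sin Δλ·cos φ₂ ,  cos φ₁ sin φ₂ − sin φ₁ cos φ₂ cos Δλ )
  = atan2(-0.4894, +0.0746) = 278.67°

278.7°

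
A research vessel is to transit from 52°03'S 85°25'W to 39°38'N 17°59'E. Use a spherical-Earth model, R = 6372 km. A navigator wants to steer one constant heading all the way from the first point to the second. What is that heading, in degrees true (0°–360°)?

44.7°

Meridional parts: M(φ₁)=-1.0676, M(φ₂)=+0.7546 → ΔM = +1.8222;  Δλ = +1.8047 rad
tan C = Δλ / ΔM = +0.9904 → C = 44.72°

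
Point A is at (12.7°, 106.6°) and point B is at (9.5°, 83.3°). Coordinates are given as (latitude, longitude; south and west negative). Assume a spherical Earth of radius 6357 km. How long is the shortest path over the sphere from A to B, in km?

2560 km

cos σ = sin φ₁ sin φ₂ + cos φ₁ cos φ₂ cos Δλ
      = sin(12.70°)sin(9.50°) + cos(12.70°)cos(9.50°)cos(-23.30°) = 0.9200
σ = 23.078° → d = Rσ = 6357·0.40278 = 2560 km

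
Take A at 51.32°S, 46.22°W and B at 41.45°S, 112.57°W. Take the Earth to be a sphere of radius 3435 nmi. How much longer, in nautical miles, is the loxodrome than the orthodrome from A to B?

Great circle: cos σ = sin φ₁ sin φ₂ + cos φ₁ cos φ₂ cos Δλ,  σ = 0.7888 rad → d_gc = 2709.6 nmi
Rhumb line: Δψ = +0.2507, q = Δφ/Δψ = 0.6871, d_rh = R√(Δφ²+q²Δλ²) = 2796.4 nmi
Excess = 2796.4 − 2709.6 = 86.8 ≈ 87 nmi

87 nmi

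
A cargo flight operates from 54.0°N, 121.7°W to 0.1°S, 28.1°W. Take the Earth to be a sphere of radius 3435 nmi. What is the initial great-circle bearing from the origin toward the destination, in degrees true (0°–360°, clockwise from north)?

87.1°

θ = atan2( sin Δλ·cos φ₂ ,  cos φ₁ sin φ₂ − sin φ₁ cos φ₂ cos Δλ )
  = atan2(+0.9980, +0.0498) = 87.14°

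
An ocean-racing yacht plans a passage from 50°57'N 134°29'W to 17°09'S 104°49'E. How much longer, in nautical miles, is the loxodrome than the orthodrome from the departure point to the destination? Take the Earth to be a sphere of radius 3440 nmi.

Great circle: cos σ = sin φ₁ sin φ₂ + cos φ₁ cos φ₂ cos Δλ,  σ = 2.1369 rad → d_gc = 7350.90 nmi
Rhumb line: Δψ = -1.3406, q = Δφ/Δψ = 0.8866, d_rh = R√(Δφ²+q²Δλ²) = 7615.44 nmi
Excess = 7615.44 − 7350.90 = 264.54 ≈ 265 nmi

265 nmi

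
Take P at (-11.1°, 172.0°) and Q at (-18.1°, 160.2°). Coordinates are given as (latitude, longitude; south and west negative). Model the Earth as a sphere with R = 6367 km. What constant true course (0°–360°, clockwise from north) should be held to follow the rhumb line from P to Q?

238.5°

Δψ = ln[tan(π/4+φ₂/2)/tan(π/4+φ₁/2)] = -0.1263
Δλ = -0.2059 rad (taken the short way round)
course = atan2(Δλ, Δψ) = 238.47°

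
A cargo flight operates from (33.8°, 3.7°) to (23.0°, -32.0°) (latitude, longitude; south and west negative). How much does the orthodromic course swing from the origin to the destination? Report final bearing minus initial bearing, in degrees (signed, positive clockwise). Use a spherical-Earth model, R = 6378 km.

-17.5°

At departure: θ₁ = atan2(sin Δλ cos φ₂, cos φ₁ sin φ₂ − sin φ₁ cos φ₂ cos Δλ) = 260.37°
At arrival: θ₂ = atan2(sin Δλ cos φ₁, −cos φ₂ sin φ₁ + sin φ₂ cos φ₁ cos Δλ) = 242.88°
Δθ = θ₂ − θ₁ = -17.5°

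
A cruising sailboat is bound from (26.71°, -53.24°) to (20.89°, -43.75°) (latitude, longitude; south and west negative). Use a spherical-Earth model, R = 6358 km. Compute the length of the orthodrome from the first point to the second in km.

1159 km

Haversine: a = sin²(Δφ/2)+cos φ₁ cos φ₂ sin²(Δλ/2) = 0.00829;  σ = 2·atan2(√a,√(1−a))
σ = 10.447° → d = Rσ = 6358·0.18233 = 1159 km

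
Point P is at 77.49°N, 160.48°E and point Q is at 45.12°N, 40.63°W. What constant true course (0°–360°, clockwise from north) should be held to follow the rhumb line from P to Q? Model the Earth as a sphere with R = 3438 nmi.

Δψ = ln[tan(π/4+φ₂/2)/tan(π/4+φ₁/2)] = -1.3265
Δλ = +2.7732 rad (taken the short way round)
course = atan2(Δλ, Δψ) = 115.56°

115.6°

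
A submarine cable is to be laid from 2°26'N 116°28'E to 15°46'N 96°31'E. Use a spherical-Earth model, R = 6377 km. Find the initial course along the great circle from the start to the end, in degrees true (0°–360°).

N = sin Δλ·cos φ₂ = -0.3284;  D = cos φ₁ sin φ₂ − sin φ₁ cos φ₂ cos Δλ = +0.2331
initial course = atan2(N, D) = 305.37°

305.4°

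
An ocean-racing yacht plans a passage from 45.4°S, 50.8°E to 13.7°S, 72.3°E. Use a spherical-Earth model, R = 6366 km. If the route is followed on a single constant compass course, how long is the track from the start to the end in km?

Δψ = ln[tan(π/4+φ₂/2)/tan(π/4+φ₁/2)] = +0.6499;  Δφ = +0.5533 rad,  Δλ = +0.3752 rad
q = Δφ/Δψ = 0.8514
d = R·√(Δφ² + q²Δλ²) = 6366·0.63888 = 4067 km

4067 km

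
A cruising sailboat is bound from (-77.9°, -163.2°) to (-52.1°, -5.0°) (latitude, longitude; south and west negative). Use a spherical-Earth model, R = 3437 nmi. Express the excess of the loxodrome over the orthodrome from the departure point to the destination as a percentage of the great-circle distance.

Great circle: σ = 0.8606 rad → d_gc = Rσ = 2957.8 nmi
Rhumb: Δφ = +0.4503, Δλ = +2.7611, Δψ = +1.1754, q = Δφ/Δψ = 0.3831 → d_rh = R√(Δφ²+q²Δλ²) = 3951.2 nmi
Excess = (3951.2 − 2957.8) / 2957.8 = 993.4 / 2957.8 = 33.59% ≈ 33.6%

33.6%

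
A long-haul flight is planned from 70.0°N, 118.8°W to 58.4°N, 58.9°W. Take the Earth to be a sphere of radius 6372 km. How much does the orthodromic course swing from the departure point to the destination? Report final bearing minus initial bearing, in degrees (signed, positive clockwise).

At departure: θ₁ = atan2(sin Δλ cos φ₂, cos φ₁ sin φ₂ − sin φ₁ cos φ₂ cos Δλ) = 84.41°
At arrival: θ₂ = atan2(sin Δλ cos φ₁, −cos φ₂ sin φ₁ + sin φ₂ cos φ₁ cos Δλ) = 139.49°
Δθ = θ₂ − θ₁ = +55.1°

+55.1°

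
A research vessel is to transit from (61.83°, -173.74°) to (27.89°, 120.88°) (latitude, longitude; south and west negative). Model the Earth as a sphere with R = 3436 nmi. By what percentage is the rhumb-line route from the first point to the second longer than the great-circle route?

Great circle: σ = 0.9444 rad → d_gc = Rσ = 3245.1 nmi
Rhumb: Δφ = -0.5924, Δλ = -1.1411, Δψ = -0.8755, q = Δφ/Δψ = 0.6766 → d_rh = R√(Δφ²+q²Δλ²) = 3343.8 nmi
Excess = (3343.8 − 3245.1) / 3245.1 = 98.7 / 3245.1 = 3.04% ≈ 3.0%

3.0%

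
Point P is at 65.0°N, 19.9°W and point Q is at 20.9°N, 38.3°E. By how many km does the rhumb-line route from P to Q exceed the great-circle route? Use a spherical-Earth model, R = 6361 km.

146 km

Great circle: cos σ = sin φ₁ sin φ₂ + cos φ₁ cos φ₂ cos Δλ,  σ = 1.0106 rad → d_gc = 6428.35 km
Rhumb line: Δψ = -1.1333, q = Δφ/Δψ = 0.6792, d_rh = R√(Δφ²+q²Δλ²) = 6574.77 km
Excess = 6574.77 − 6428.35 = 146.42 ≈ 146 km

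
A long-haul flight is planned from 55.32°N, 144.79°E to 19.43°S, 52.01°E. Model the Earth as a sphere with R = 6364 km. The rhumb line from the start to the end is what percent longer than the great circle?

2.0%

Great circle: σ = 1.8751 rad → d_gc = Rσ = 11932.8 km
Rhumb: Δφ = -1.3046, Δλ = -1.6193, Δψ = -1.5098, q = Δφ/Δψ = 0.8641 → d_rh = R√(Δφ²+q²Δλ²) = 12175.0 km
Excess = (12175.0 − 11932.8) / 11932.8 = 242.2 / 11932.8 = 2.03% ≈ 2.0%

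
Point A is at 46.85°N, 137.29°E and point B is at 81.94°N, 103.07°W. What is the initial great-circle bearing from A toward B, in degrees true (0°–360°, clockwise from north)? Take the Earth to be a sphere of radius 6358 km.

N = sin Δλ·cos φ₂ = +0.1219;  D = cos φ₁ sin φ₂ − sin φ₁ cos φ₂ cos Δλ = +0.7277
initial course = atan2(N, D) = 9.51°

9.5°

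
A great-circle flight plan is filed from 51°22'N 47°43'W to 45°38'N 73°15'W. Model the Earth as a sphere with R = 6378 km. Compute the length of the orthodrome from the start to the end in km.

Haversine: a = sin²(Δφ/2)+cos φ₁ cos φ₂ sin²(Δλ/2) = 0.02382;  σ = 2·atan2(√a,√(1−a))
σ = 17.757° → d = Rσ = 6378·0.30991 = 1977 km

1977 km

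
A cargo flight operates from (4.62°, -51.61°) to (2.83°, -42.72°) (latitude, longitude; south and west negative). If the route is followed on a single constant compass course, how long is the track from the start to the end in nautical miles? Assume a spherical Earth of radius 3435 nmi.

543 nmi

Rhumb course C = atan2(Δλ, Δψ) with Δψ = ln[tan(π/4+φ₂/2)/tan(π/4+φ₁/2)] = -0.0313, Δλ = +0.1552 → C = 101.41°
d = R·|Δφ| / |cos C| = 3435·0.03124 / 0.19780 = 543 nmi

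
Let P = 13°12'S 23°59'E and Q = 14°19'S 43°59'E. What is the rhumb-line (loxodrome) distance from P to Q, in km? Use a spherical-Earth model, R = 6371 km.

Rhumb course C = atan2(Δλ, Δψ) with Δψ = ln[tan(π/4+φ₂/2)/tan(π/4+φ₁/2)] = -0.0201, Δλ = +0.3491 → C = 93.29°
d = R·|Δφ| / |cos C| = 6371·0.01949 / 0.05739 = 2164 km

2164 km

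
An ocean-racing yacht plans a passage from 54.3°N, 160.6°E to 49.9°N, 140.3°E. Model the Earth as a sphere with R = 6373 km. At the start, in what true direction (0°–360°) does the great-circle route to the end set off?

258.8°

N = sin Δλ·cos φ₂ = -0.2235;  D = cos φ₁ sin φ₂ − sin φ₁ cos φ₂ cos Δλ = -0.0442
initial course = atan2(N, D) = 258.80°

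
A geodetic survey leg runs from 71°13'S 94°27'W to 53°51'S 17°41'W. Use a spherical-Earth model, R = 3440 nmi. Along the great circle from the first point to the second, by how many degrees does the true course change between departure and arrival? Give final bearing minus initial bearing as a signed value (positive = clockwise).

-70.8°

At departure: θ₁ = atan2(sin Δλ cos φ₂, cos φ₁ sin φ₂ − sin φ₁ cos φ₂ cos Δλ) = 102.96°
At arrival: θ₂ = atan2(sin Δλ cos φ₁, −cos φ₂ sin φ₁ + sin φ₂ cos φ₁ cos Δλ) = 32.14°
Δθ = θ₂ − θ₁ = -70.8°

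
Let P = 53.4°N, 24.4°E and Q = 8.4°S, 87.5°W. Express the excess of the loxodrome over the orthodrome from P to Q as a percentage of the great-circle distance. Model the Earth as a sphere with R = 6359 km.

4.3%

Great circle: σ = 1.9148 rad → d_gc = Rσ = 12176.3 km
Rhumb: Δφ = -1.0786, Δλ = -1.9530, Δψ = -1.2536, q = Δφ/Δψ = 0.8604 → d_rh = R√(Δφ²+q²Δλ²) = 12697.4 km
Excess = (12697.4 − 12176.3) / 12176.3 = 521.1 / 12176.3 = 4.28% ≈ 4.3%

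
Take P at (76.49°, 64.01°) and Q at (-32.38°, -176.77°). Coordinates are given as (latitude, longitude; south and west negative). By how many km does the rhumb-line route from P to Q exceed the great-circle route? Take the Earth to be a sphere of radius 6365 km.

Great circle: cos σ = sin φ₁ sin φ₂ + cos φ₁ cos φ₂ cos Δλ,  σ = 2.2358 rad → d_gc = 14230.6 km
Rhumb line: Δψ = -2.7312, q = Δφ/Δψ = 0.6957, d_rh = R√(Δφ²+q²Δλ²) = 15204.5 km
Excess = 15204.5 − 14230.6 = 973.9 ≈ 974 km

974 km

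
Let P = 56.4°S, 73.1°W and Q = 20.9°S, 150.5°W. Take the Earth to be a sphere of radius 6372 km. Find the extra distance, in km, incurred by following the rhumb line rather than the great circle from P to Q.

Great circle: cos σ = sin φ₁ sin φ₂ + cos φ₁ cos φ₂ cos Δλ,  σ = 1.1484 rad → d_gc = 7317.9 km
Rhumb line: Δψ = +0.8245, q = Δφ/Δψ = 0.7515, d_rh = R√(Δφ²+q²Δλ²) = 7578.5 km
Excess = 7578.5 − 7317.9 = 260.6 ≈ 261 km

261 km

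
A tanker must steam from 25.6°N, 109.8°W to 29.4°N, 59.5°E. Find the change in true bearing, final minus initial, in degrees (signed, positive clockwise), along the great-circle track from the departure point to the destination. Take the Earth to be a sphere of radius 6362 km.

At departure: θ₁ = atan2(sin Δλ cos φ₂, cos φ₁ sin φ₂ − sin φ₁ cos φ₂ cos Δλ) = 11.26°
At arrival: θ₂ = atan2(sin Δλ cos φ₁, −cos φ₂ sin φ₁ + sin φ₂ cos φ₁ cos Δλ) = 168.34°
Δθ = θ₂ − θ₁ = +157.1°

+157.1°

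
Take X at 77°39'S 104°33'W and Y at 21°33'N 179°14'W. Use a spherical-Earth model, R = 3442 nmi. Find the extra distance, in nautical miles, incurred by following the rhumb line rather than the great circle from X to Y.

Great circle: cos σ = sin φ₁ sin φ₂ + cos φ₁ cos φ₂ cos Δλ,  σ = 1.8821 rad → d_gc = 6478.06 nmi
Rhumb line: Δψ = +2.6091, q = Δφ/Δψ = 0.6636, d_rh = R√(Δφ²+q²Δλ²) = 6661.64 nmi
Excess = 6661.64 − 6478.06 = 183.58 ≈ 184 nmi

184 nmi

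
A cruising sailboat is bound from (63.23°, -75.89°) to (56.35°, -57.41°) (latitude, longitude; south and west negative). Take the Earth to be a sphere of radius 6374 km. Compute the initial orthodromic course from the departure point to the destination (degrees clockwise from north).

118.2°

N = sin Δλ·cos φ₂ = +0.1756;  D = cos φ₁ sin φ₂ − sin φ₁ cos φ₂ cos Δλ = -0.0943
initial course = atan2(N, D) = 118.23°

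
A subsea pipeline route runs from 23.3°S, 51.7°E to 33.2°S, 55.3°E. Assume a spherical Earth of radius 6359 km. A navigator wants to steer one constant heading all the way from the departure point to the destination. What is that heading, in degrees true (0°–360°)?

Meridional parts: M(φ₁)=-0.4184, M(φ₂)=-0.6149 → ΔM = -0.1965;  Δλ = +0.0628 rad
tan C = Δλ / ΔM = -0.3197 → C = 162.27°

162.3°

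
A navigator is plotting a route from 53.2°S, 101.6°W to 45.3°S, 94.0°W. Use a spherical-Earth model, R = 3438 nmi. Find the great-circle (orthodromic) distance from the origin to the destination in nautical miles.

559 nmi

Haversine: a = sin²(Δφ/2)+cos φ₁ cos φ₂ sin²(Δλ/2) = 0.00660;  σ = 2·atan2(√a,√(1−a))
σ = 9.317° → d = Rσ = 3438·0.16261 = 559 nmi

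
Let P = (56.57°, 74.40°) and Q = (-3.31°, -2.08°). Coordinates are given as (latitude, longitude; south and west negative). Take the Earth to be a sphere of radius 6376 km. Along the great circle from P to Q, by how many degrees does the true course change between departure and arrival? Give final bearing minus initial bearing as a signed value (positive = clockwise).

-44.4°

Initial bearing θ₁ = atan2(sin Δλ cos φ₂, cos φ₁ sin φ₂ − sin φ₁ cos φ₂ cos Δλ) = 256.86°
Final bearing θ₂ = (initial bearing from the destination back to the start) + 180° = 212.51°
Δθ = θ₂ − θ₁ = -44.4°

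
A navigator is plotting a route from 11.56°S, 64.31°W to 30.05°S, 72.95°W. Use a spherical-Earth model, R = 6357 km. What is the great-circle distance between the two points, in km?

cos σ = sin φ₁ sin φ₂ + cos φ₁ cos φ₂ cos Δλ
      = sin(-11.56°)sin(-30.05°) + cos(-11.56°)cos(-30.05°)cos(-8.64°) = 0.9388
σ = 20.156° → d = Rσ = 6357·0.35180 = 2236 km

2236 km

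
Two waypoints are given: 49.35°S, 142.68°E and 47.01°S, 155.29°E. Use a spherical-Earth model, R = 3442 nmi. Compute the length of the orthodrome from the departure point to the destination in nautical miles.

524 nmi

Haversine: a = sin²(Δφ/2)+cos φ₁ cos φ₂ sin²(Δλ/2) = 0.00577;  σ = 2·atan2(√a,√(1−a))
σ = 8.716° → d = Rσ = 3442·0.15212 = 524 nmi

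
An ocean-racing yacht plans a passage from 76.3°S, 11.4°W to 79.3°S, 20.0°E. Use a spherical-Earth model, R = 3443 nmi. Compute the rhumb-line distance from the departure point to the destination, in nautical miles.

436 nmi

Rhumb course C = atan2(Δλ, Δψ) with Δψ = ln[tan(π/4+φ₂/2)/tan(π/4+φ₁/2)] = -0.2490, Δλ = +0.5480 → C = 114.44°
d = R·|Δφ| / |cos C| = 3443·0.05236 / 0.41368 = 436 nmi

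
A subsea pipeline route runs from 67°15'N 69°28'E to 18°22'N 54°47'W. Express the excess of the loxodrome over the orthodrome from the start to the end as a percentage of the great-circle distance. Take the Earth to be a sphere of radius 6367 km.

13.1%

Great circle: σ = 1.4867 rad → d_gc = Rσ = 9465.6 km
Rhumb: Δφ = -0.8532, Δλ = -2.1686, Δψ = -1.2774, q = Δφ/Δψ = 0.6679 → d_rh = R√(Δφ²+q²Δλ²) = 10703.2 km
Excess = (10703.2 − 9465.6) / 9465.6 = 1237.6 / 9465.6 = 13.07% ≈ 13.1%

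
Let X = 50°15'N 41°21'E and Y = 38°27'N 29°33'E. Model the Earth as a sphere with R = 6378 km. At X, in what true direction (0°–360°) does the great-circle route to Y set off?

N = sin Δλ·cos φ₂ = -0.1602;  D = cos φ₁ sin φ₂ − sin φ₁ cos φ₂ cos Δλ = -0.1918
initial course = atan2(N, D) = 219.87°

219.9°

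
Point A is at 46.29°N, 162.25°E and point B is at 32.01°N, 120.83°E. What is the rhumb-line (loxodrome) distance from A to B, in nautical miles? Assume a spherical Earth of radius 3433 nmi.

Δψ = ln[tan(π/4+φ₂/2)/tan(π/4+φ₁/2)] = -0.3233;  Δφ = -0.2492 rad,  Δλ = -0.7229 rad
q = Δφ/Δψ = 0.7708
d = R·√(Δφ² + q²Δλ²) = 3433·0.61042 = 2096 nmi

2096 nmi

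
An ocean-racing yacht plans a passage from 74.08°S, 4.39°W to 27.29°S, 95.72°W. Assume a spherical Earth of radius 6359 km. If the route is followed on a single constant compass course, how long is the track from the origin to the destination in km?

7655 km

Δψ = ln[tan(π/4+φ₂/2)/tan(π/4+φ₁/2)] = +1.4719;  Δφ = +0.8166 rad,  Δλ = -1.5940 rad
q = Δφ/Δψ = 0.5548
d = R·√(Δφ² + q²Δλ²) = 6359·1.20375 = 7655 km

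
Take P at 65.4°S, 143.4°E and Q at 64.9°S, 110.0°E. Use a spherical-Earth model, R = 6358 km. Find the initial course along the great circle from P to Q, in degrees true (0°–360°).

N = sin Δλ·cos φ₂ = -0.2335;  D = cos φ₁ sin φ₂ − sin φ₁ cos φ₂ cos Δλ = -0.0550
initial course = atan2(N, D) = 256.75°

256.8°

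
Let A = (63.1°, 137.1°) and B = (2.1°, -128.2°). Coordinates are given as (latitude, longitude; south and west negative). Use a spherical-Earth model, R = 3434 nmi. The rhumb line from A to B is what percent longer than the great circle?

4.8%

Great circle: σ = 1.5752 rad → d_gc = Rσ = 5409.1 nmi
Rhumb: Δφ = -1.0647, Δλ = +1.6528, Δψ = -1.3940, q = Δφ/Δψ = 0.7637 → d_rh = R√(Δφ²+q²Δλ²) = 5670.8 nmi
Excess = (5670.8 − 5409.1) / 5409.1 = 261.7 / 5409.1 = 4.84% ≈ 4.8%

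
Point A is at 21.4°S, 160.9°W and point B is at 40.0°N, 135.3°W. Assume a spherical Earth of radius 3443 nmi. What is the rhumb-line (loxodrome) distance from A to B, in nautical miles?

Rhumb course C = atan2(Δλ, Δψ) with Δψ = ln[tan(π/4+φ₂/2)/tan(π/4+φ₁/2)] = +1.1454, Δλ = +0.4468 → C = 21.31°
d = R·|Δφ| / |cos C| = 3443·1.07163 / 0.93163 = 3960 nmi

3960 nmi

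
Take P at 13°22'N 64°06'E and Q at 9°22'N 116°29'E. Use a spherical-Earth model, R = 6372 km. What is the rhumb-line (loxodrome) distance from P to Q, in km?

Δψ = ln[tan(π/4+φ₂/2)/tan(π/4+φ₁/2)] = -0.0712;  Δφ = -0.0698 rad,  Δλ = +0.9143 rad
q = Δφ/Δψ = 0.9802
d = R·√(Δφ² + q²Δλ²) = 6372·0.89885 = 5727 km

5727 km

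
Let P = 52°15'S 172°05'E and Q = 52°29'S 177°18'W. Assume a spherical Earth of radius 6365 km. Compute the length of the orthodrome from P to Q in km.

720 km

cos σ = sin φ₁ sin φ₂ + cos φ₁ cos φ₂ cos Δλ
      = sin(-52.25°)sin(-52.48°) + cos(-52.25°)cos(-52.48°)cos(10.62°) = 0.9936
σ = 6.481° → d = Rσ = 6365·0.11311 = 720 km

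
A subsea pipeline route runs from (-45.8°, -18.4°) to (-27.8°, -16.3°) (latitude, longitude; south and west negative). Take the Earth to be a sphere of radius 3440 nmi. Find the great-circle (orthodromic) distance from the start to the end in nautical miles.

1085 nmi

Haversine: a = sin²(Δφ/2)+cos φ₁ cos φ₂ sin²(Δλ/2) = 0.02468;  σ = 2·atan2(√a,√(1−a))
σ = 18.077° → d = Rσ = 3440·0.31550 = 1085 nmi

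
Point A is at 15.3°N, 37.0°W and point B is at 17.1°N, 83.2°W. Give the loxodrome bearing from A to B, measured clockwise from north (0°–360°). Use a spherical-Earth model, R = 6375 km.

Δψ = ln[tan(π/4+φ₂/2)/tan(π/4+φ₁/2)] = +0.0327
Δλ = -0.8063 rad (taken the short way round)
course = atan2(Δλ, Δψ) = 272.32°

272.3°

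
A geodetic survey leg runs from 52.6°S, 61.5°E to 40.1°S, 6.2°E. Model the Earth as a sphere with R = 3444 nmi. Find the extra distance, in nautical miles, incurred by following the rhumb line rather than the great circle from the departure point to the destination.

Great circle: cos σ = sin φ₁ sin φ₂ + cos φ₁ cos φ₂ cos Δλ,  σ = 0.6822 rad → d_gc = 2349.5 nmi
Rhumb line: Δψ = +0.3181, q = Δφ/Δψ = 0.6858, d_rh = R√(Δφ²+q²Δλ²) = 2400.4 nmi
Excess = 2400.4 − 2349.5 = 50.9 ≈ 51 nmi

51 nmi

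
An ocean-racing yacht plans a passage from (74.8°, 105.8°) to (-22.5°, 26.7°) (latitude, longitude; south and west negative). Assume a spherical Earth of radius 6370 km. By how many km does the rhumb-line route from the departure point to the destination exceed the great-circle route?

353 km

Great circle: cos σ = sin φ₁ sin φ₂ + cos φ₁ cos φ₂ cos Δλ,  σ = 1.9002 rad → d_gc = 12104.4 km
Rhumb line: Δψ = -2.4174, q = Δφ/Δψ = 0.7025, d_rh = R√(Δφ²+q²Δλ²) = 12457.3 km
Excess = 12457.3 − 12104.4 = 352.9 ≈ 353 km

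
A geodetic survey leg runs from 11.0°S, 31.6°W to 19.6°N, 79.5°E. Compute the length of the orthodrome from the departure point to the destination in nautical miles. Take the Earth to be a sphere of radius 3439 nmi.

cos σ = sin φ₁ sin φ₂ + cos φ₁ cos φ₂ cos Δλ
      = sin(-11.00°)sin(19.60°) + cos(-11.00°)cos(19.60°)cos(111.10°) = -0.3969
σ = 113.385° → d = Rσ = 3439·1.97895 = 6806 nmi

6806 nmi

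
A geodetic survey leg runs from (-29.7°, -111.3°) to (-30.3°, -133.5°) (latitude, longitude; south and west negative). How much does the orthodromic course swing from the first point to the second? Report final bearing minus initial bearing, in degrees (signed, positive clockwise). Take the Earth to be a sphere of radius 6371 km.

+11.2°

At departure: θ₁ = atan2(sin Δλ cos φ₂, cos φ₁ sin φ₂ − sin φ₁ cos φ₂ cos Δλ) = 262.63°
At arrival: θ₂ = atan2(sin Δλ cos φ₁, −cos φ₂ sin φ₁ + sin φ₂ cos φ₁ cos Δλ) = 273.84°
Δθ = θ₂ − θ₁ = +11.2°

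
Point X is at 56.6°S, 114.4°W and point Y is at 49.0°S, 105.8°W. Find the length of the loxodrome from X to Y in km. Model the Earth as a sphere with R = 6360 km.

Δψ = ln[tan(π/4+φ₂/2)/tan(π/4+φ₁/2)] = +0.2201;  Δφ = +0.1326 rad,  Δλ = +0.1501 rad
q = Δφ/Δψ = 0.6026
d = R·√(Δφ² + q²Δλ²) = 6360·0.16055 = 1021 km

1021 km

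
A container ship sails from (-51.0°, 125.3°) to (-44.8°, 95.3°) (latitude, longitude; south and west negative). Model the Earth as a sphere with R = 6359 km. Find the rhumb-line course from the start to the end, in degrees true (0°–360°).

287.2°

Meridional parts: M(φ₁)=-1.0381, M(φ₂)=-0.8764 → ΔM = +0.1617;  Δλ = -0.5236 rad
tan C = Δλ / ΔM = -3.2385 → C = 287.16°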